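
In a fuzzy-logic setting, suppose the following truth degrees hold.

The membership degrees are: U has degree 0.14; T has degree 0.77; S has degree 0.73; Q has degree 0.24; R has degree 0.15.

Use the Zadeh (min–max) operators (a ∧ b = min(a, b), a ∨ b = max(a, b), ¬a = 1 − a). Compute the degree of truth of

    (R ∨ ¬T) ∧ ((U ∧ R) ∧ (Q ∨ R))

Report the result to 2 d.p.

0.14

¬T = 1 − 0.77 = 0.23
R ∨ ¬T = max(a, b) on (0.15, 0.23) = 0.23
U ∧ R = min(a, b) on (0.14, 0.15) = 0.14
Q ∨ R = max(a, b) on (0.24, 0.15) = 0.24
(U ∧ R) ∧ (Q ∨ R) = min(a, b) on (0.14, 0.24) = 0.14
(R ∨ ¬T) ∧ ((U ∧ R) ∧ (Q ∨ R)) = min(a, b) on (0.23, 0.14) = 0.14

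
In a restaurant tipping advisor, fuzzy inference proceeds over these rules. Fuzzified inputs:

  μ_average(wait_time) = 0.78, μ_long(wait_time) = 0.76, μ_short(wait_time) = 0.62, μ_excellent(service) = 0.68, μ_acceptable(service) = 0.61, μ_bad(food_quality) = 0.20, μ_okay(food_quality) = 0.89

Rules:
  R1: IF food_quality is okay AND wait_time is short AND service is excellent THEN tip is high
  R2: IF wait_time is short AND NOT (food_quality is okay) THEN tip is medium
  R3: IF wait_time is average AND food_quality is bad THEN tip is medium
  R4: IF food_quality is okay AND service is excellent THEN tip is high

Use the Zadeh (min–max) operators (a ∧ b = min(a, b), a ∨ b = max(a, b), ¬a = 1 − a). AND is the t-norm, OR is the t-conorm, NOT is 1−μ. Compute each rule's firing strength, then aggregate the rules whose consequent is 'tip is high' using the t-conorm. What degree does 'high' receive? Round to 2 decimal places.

R1: okay=0.89, short=0.62, excellent=0.68; AND[min(a, b)] → w = 0.62
R2: short=0.62, ¬okay=1−0.89=0.11; AND[min(a, b)] → w = 0.11
R3: average=0.78, bad=0.20; AND[min(a, b)] → w = 0.20
R4: okay=0.89, excellent=0.68; AND[min(a, b)] → w = 0.68
Rules with consequent 'high': {R1, R4} → strengths 0.62, 0.68
Aggregate via t-conorm [max(a, b)]: 0.68

0.68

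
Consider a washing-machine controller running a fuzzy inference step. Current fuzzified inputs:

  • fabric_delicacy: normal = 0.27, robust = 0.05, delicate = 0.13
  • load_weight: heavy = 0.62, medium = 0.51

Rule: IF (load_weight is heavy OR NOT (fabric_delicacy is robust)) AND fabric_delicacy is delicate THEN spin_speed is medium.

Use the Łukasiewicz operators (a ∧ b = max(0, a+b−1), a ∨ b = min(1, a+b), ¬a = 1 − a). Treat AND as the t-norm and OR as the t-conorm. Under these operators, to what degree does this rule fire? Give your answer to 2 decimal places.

firing strength: (heavy=0.62 OR ¬robust=1−0.05=0.95) = 1.00; AND[max(0, a+b−1)] with delicate=0.13 → w = 0.13

0.13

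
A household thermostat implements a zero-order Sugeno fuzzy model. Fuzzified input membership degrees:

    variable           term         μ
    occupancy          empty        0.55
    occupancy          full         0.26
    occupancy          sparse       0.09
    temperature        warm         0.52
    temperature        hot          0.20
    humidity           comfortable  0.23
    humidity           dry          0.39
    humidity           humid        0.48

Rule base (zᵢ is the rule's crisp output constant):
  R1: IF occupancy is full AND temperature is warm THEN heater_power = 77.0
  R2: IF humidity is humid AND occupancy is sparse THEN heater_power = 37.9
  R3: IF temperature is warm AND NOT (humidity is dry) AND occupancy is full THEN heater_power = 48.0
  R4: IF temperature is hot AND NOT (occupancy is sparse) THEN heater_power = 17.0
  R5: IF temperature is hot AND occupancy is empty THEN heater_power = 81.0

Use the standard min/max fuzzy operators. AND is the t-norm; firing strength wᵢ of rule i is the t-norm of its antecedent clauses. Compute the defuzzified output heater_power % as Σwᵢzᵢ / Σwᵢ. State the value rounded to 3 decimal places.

54.961

R1 (z=77.0): full=0.26, warm=0.52; AND[min(a, b)] → w = 0.26
R2 (z=37.9): humid=0.48, sparse=0.09; AND[min(a, b)] → w = 0.09
R3 (z=48.0): warm=0.52, ¬dry=1−0.39=0.61, full=0.26; AND[min(a, b)] → w = 0.26
R4 (z=17.0): hot=0.20, ¬sparse=1−0.09=0.91; AND[min(a, b)] → w = 0.20
R5 (z=81.0): hot=0.20, empty=0.55; AND[min(a, b)] → w = 0.20
Weighted average = (0.26·77.0 + 0.09·37.9 + 0.26·48.0 + 0.20·17.0 + 0.20·81.0) / (0.26 + 0.09 + 0.26 + 0.20 + 0.20)
  = 55.5110 / 1.0100 = 54.961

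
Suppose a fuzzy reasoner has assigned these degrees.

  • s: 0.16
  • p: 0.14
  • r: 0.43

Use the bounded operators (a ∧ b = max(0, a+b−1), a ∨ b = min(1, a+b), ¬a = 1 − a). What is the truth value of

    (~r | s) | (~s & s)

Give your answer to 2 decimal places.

~r = 1 − 0.43 = 0.57
~r | s = min(1, a+b) on (0.57, 0.16) = 0.73
~s = 1 − 0.16 = 0.84
~s & s = max(0, a+b−1) on (0.84, 0.16) = 0.00
(~r | s) | (~s & s) = min(1, a+b) on (0.73, 0.00) = 0.73

0.73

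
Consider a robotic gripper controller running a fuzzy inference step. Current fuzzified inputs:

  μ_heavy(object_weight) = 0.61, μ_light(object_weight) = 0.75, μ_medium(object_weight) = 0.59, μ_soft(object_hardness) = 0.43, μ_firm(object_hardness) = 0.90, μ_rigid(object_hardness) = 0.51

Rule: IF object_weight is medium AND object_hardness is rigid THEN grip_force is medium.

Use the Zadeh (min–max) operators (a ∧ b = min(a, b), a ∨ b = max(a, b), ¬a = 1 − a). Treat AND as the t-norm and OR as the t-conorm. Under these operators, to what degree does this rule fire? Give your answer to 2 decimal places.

0.51

firing strength: medium=0.59, rigid=0.51; AND[min(a, b)] → w = 0.51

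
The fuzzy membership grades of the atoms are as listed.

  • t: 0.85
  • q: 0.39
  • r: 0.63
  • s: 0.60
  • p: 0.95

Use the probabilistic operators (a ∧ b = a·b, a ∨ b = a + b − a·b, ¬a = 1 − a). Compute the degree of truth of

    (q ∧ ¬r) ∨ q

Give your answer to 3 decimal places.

0.478

¬r = 1 − 0.6300 = 0.3700
q ∧ ¬r = a·b on (0.3900, 0.3700) = 0.1443
(q ∧ ¬r) ∨ q = a + b − a·b on (0.1443, 0.3900) = 0.4780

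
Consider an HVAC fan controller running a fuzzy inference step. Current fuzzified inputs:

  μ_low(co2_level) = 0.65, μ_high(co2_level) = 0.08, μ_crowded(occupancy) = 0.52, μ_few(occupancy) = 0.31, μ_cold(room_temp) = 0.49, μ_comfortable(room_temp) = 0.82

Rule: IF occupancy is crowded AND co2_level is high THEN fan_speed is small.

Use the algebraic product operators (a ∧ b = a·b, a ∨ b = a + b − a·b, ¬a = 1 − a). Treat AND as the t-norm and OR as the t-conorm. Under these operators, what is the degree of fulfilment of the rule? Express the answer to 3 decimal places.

firing strength: crowded=0.52, high=0.08; AND[a·b] → w = 0.0416

0.042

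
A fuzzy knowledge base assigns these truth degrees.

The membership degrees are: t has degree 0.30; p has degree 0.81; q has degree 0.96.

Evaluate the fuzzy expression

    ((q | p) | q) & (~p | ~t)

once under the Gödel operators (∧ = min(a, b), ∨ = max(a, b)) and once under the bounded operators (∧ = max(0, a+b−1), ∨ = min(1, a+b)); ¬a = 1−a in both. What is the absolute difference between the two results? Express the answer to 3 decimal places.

Under Gödel:
  q | p = max(a, b) on (0.96, 0.81) = 0.96
  (q | p) | q = max(a, b) on (0.96, 0.96) = 0.96
  ~p = 1 − 0.81 = 0.19
  ~t = 1 − 0.30 = 0.70
  ~p | ~t = max(a, b) on (0.19, 0.70) = 0.70
  ((q | p) | q) & (~p | ~t) = min(a, b) on (0.96, 0.70) = 0.70
  → value = 0.7000
Under bounded:
  q | p = min(1, a+b) on (0.96, 0.81) = 1.00
  (q | p) | q = min(1, a+b) on (1.00, 0.96) = 1.00
  ~p = 1 − 0.81 = 0.19
  ~t = 1 − 0.30 = 0.70
  ~p | ~t = min(1, a+b) on (0.19, 0.70) = 0.89
  ((q | p) | q) & (~p | ~t) = max(0, a+b−1) on (1.00, 0.89) = 0.89
  → value = 0.8900
|0.7000 − 0.8900| = 0.190

0.190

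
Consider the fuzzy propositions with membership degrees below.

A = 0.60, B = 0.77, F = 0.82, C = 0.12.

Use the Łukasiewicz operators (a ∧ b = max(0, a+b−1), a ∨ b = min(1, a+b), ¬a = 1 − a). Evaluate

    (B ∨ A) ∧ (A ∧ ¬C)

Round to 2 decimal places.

0.48

B ∨ A = min(1, a+b) on (0.77, 0.60) = 1.00
¬C = 1 − 0.12 = 0.88
A ∧ ¬C = max(0, a+b−1) on (0.60, 0.88) = 0.48
(B ∨ A) ∧ (A ∧ ¬C) = max(0, a+b−1) on (1.00, 0.48) = 0.48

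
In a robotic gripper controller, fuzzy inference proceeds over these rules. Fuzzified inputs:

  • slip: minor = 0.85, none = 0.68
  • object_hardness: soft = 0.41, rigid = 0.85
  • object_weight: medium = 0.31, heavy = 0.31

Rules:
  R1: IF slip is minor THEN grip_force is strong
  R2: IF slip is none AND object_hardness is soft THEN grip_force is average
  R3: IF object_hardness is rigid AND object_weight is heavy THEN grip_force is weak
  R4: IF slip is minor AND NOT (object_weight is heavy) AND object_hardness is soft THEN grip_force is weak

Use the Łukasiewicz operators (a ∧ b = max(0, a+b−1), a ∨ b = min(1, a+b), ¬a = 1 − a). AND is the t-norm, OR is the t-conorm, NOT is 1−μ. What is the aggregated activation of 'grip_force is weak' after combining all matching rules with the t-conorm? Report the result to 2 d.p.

0.16

R1: minor=0.85 → w = 0.85
R2: none=0.68, soft=0.41; AND[max(0, a+b−1)] → w = 0.09
R3: rigid=0.85, heavy=0.31; AND[max(0, a+b−1)] → w = 0.16
R4: minor=0.85, ¬heavy=1−0.31=0.69, soft=0.41; AND[max(0, a+b−1)] → w = 0.00
Rules with consequent 'weak': {R3, R4} → strengths 0.16, 0.00
Aggregate via t-conorm [min(1, a+b)]: 0.16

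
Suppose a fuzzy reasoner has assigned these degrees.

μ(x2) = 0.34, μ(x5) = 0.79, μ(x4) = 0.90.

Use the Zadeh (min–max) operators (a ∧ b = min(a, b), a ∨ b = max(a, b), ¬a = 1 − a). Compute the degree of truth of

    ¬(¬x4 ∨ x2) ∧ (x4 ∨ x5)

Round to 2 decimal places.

¬x4 = 1 − 0.90 = 0.10
¬x4 ∨ x2 = max(a, b) on (0.10, 0.34) = 0.34
¬(¬x4 ∨ x2) = 1 − 0.34 = 0.66
x4 ∨ x5 = max(a, b) on (0.90, 0.79) = 0.90
¬(¬x4 ∨ x2) ∧ (x4 ∨ x5) = min(a, b) on (0.66, 0.90) = 0.66

0.66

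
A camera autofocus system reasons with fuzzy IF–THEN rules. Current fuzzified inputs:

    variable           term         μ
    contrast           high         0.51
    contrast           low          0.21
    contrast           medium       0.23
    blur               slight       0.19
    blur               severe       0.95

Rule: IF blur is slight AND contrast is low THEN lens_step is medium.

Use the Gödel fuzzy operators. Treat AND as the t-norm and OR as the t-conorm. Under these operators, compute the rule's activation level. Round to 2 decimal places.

firing strength: slight=0.19, low=0.21; AND[min(a, b)] → w = 0.19

0.19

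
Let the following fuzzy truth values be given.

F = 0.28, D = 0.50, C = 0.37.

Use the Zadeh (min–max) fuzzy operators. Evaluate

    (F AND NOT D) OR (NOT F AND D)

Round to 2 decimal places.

NOT D = 1 − 0.50 = 0.50
F AND NOT D = min(a, b) on (0.28, 0.50) = 0.28
NOT F = 1 − 0.28 = 0.72
NOT F AND D = min(a, b) on (0.72, 0.50) = 0.50
(F AND NOT D) OR (NOT F AND D) = max(a, b) on (0.28, 0.50) = 0.50

0.50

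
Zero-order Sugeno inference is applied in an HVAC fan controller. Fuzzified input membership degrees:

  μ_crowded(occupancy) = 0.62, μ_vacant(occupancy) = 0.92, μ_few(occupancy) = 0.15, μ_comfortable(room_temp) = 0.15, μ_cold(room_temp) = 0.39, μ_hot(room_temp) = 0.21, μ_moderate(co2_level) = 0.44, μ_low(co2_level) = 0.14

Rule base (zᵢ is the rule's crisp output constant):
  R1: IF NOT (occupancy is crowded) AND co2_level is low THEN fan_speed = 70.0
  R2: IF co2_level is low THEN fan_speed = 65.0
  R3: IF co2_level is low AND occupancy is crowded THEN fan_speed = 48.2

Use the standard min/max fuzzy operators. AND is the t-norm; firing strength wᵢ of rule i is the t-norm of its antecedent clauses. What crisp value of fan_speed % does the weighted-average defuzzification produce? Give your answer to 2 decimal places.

61.07

R1 (z=70.0): ¬crowded=1−0.62=0.38, low=0.14; AND[min(a, b)] → w = 0.14
R2 (z=65.0): low=0.14 → w = 0.14
R3 (z=48.2): low=0.14, crowded=0.62; AND[min(a, b)] → w = 0.14
Weighted average = (0.14·70.0 + 0.14·65.0 + 0.14·48.2) / (0.14 + 0.14 + 0.14)
  = 25.6480 / 0.4200 = 61.07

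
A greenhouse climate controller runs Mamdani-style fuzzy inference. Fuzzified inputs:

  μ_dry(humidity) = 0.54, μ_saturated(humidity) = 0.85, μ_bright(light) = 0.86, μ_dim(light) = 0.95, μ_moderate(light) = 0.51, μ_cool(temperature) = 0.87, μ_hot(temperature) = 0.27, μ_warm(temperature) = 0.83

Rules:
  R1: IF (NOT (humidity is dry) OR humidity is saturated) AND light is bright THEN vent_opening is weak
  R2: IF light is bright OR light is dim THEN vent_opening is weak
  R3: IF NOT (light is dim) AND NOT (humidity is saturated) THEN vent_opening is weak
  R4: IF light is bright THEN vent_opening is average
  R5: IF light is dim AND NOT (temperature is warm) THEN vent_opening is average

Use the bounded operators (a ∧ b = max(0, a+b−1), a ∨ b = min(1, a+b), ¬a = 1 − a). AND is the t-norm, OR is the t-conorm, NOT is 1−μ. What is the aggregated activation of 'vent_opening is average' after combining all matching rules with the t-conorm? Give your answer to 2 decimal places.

R1: (¬dry=1−0.54=0.46 OR saturated=0.85) = 1.00; AND[max(0, a+b−1)] with bright=0.86 → w = 0.86
R2: bright=0.86, dim=0.95; OR[min(1, a+b)] → w = 1.00
R3: ¬dim=1−0.95=0.05, ¬saturated=1−0.85=0.15; AND[max(0, a+b−1)] → w = 0.00
R4: bright=0.86 → w = 0.86
R5: dim=0.95, ¬warm=1−0.83=0.17; AND[max(0, a+b−1)] → w = 0.12
Rules with consequent 'average': {R4, R5} → strengths 0.86, 0.12
Aggregate via t-conorm [min(1, a+b)]: 0.98

0.98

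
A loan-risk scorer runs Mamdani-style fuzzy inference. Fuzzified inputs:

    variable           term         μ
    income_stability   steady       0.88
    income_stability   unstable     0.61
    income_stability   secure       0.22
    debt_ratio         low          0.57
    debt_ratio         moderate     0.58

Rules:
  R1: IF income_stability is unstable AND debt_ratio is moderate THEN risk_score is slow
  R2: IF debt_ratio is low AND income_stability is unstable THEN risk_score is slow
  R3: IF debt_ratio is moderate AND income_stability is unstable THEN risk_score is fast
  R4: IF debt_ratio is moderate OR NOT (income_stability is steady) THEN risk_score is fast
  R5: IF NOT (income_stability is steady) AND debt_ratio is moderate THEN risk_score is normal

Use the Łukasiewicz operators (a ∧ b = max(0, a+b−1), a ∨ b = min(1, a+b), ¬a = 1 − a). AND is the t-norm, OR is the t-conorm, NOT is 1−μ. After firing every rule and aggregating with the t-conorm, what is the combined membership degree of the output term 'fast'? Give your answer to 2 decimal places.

R1: unstable=0.61, moderate=0.58; AND[max(0, a+b−1)] → w = 0.19
R2: low=0.57, unstable=0.61; AND[max(0, a+b−1)] → w = 0.18
R3: moderate=0.58, unstable=0.61; AND[max(0, a+b−1)] → w = 0.19
R4: moderate=0.58, ¬steady=1−0.88=0.12; OR[min(1, a+b)] → w = 0.70
R5: ¬steady=1−0.88=0.12, moderate=0.58; AND[max(0, a+b−1)] → w = 0.00
Rules with consequent 'fast': {R3, R4} → strengths 0.19, 0.70
Aggregate via t-conorm [min(1, a+b)]: 0.89

0.89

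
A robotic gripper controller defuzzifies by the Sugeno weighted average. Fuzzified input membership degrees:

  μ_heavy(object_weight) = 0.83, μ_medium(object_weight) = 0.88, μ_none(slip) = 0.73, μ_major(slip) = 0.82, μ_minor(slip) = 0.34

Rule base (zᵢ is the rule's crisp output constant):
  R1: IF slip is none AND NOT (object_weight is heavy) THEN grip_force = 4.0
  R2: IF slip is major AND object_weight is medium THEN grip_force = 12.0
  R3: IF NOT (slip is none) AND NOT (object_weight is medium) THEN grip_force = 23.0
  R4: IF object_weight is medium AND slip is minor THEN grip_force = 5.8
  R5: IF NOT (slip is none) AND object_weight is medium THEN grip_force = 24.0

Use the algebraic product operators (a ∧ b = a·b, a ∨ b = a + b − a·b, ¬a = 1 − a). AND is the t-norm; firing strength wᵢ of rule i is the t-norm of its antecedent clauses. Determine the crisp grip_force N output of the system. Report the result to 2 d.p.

12.25

R1 (z=4.0): none=0.73, ¬heavy=1−0.83=0.17; AND[a·b] → w = 0.1241
R2 (z=12.0): major=0.82, medium=0.88; AND[a·b] → w = 0.7216
R3 (z=23.0): ¬none=1−0.73=0.27, ¬medium=1−0.88=0.12; AND[a·b] → w = 0.0324
R4 (z=5.8): medium=0.88, minor=0.34; AND[a·b] → w = 0.2992
R5 (z=24.0): ¬none=1−0.73=0.27, medium=0.88; AND[a·b] → w = 0.2376
Weighted average = (0.1241·4.0 + 0.7216·12.0 + 0.0324·23.0 + 0.2992·5.8 + 0.2376·24.0) / (0.1241 + 0.7216 + 0.0324 + 0.2992 + 0.2376)
  = 17.3386 / 1.4149 = 12.25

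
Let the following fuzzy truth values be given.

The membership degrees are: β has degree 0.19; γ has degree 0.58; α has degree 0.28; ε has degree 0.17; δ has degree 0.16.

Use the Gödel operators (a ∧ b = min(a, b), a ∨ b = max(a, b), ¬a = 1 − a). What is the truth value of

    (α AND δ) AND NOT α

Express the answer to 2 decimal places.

α AND δ = min(a, b) on (0.28, 0.16) = 0.16
NOT α = 1 − 0.28 = 0.72
(α AND δ) AND NOT α = min(a, b) on (0.16, 0.72) = 0.16

0.16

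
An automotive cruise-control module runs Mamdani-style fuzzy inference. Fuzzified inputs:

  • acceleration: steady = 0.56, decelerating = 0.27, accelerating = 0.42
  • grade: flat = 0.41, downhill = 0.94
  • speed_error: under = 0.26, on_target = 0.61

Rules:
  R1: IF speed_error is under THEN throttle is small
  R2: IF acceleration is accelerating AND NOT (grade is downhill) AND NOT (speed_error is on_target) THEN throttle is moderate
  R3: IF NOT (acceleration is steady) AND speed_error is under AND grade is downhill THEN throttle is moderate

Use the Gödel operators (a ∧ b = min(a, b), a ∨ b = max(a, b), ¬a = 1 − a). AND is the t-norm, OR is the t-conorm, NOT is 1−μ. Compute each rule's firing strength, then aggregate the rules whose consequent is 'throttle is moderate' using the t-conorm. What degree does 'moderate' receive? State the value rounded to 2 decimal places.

0.26

R1: under=0.26 → w = 0.26
R2: accelerating=0.42, ¬downhill=1−0.94=0.06, ¬on_target=1−0.61=0.39; AND[min(a, b)] → w = 0.06
R3: ¬steady=1−0.56=0.44, under=0.26, downhill=0.94; AND[min(a, b)] → w = 0.26
Rules with consequent 'moderate': {R2, R3} → strengths 0.06, 0.26
Aggregate via t-conorm [max(a, b)]: 0.26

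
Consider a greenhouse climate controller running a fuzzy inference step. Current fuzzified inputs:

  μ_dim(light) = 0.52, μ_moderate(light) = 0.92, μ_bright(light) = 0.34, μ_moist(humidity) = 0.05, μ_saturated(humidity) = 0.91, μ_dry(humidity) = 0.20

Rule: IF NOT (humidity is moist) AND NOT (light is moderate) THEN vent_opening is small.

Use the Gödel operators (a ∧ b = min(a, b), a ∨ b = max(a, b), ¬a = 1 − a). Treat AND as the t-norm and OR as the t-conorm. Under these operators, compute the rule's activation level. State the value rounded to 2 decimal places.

0.08

firing strength: ¬moist=1−0.05=0.95, ¬moderate=1−0.92=0.08; AND[min(a, b)] → w = 0.08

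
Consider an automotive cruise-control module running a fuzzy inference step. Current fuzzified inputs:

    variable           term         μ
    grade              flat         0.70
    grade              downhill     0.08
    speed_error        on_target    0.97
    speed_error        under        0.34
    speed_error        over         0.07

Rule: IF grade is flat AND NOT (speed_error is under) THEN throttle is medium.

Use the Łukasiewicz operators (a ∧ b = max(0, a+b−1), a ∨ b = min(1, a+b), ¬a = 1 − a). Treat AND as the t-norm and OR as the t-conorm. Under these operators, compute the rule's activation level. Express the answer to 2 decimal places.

firing strength: flat=0.70, ¬under=1−0.34=0.66; AND[max(0, a+b−1)] → w = 0.36

0.36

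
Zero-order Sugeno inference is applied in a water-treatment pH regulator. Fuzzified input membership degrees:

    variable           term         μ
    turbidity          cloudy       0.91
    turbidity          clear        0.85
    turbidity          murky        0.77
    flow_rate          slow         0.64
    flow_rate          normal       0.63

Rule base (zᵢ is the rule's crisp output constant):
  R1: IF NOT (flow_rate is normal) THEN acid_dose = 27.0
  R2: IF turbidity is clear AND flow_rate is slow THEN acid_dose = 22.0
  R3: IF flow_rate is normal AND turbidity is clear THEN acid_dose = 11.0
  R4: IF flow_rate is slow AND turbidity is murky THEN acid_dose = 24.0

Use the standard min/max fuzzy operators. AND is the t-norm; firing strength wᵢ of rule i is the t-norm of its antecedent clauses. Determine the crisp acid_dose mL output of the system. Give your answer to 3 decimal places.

R1 (z=27.0): ¬normal=1−0.63=0.37 → w = 0.37
R2 (z=22.0): clear=0.85, slow=0.64; AND[min(a, b)] → w = 0.64
R3 (z=11.0): normal=0.63, clear=0.85; AND[min(a, b)] → w = 0.63
R4 (z=24.0): slow=0.64, murky=0.77; AND[min(a, b)] → w = 0.64
Weighted average = (0.37·27.0 + 0.64·22.0 + 0.63·11.0 + 0.64·24.0) / (0.37 + 0.64 + 0.63 + 0.64)
  = 46.3600 / 2.2800 = 20.333

20.333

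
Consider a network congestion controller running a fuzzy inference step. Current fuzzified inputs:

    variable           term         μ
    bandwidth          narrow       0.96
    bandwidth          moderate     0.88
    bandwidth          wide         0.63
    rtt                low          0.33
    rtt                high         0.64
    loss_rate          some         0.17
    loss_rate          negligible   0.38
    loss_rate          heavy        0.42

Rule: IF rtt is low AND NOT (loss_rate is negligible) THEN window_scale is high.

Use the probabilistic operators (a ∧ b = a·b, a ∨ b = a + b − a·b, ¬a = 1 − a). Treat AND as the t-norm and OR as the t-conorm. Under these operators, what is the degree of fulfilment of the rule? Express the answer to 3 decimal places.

0.205

firing strength: low=0.33, ¬negligible=1−0.38=0.62; AND[a·b] → w = 0.2046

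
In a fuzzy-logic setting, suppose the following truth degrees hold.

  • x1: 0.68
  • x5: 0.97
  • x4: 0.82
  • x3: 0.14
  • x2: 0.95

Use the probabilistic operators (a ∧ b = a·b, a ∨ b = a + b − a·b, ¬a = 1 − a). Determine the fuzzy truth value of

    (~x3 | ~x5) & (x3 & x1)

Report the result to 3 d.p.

0.082

~x3 = 1 − 0.1400 = 0.8600
~x5 = 1 − 0.9700 = 0.0300
~x3 | ~x5 = a + b − a·b on (0.8600, 0.0300) = 0.8642
x3 & x1 = a·b on (0.1400, 0.6800) = 0.0952
(~x3 | ~x5) & (x3 & x1) = a·b on (0.8642, 0.0952) = 0.0823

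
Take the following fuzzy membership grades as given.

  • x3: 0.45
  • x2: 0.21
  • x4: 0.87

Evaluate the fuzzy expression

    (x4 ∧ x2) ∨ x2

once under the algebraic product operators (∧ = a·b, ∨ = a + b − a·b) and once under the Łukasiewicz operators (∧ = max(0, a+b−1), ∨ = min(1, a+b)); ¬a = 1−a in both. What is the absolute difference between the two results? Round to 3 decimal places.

Under algebraic product:
  x4 ∧ x2 = a·b on (0.8700, 0.2100) = 0.1827
  (x4 ∧ x2) ∨ x2 = a + b − a·b on (0.1827, 0.2100) = 0.3543
  → value = 0.3543
Under Łukasiewicz:
  x4 ∧ x2 = max(0, a+b−1) on (0.87, 0.21) = 0.08
  (x4 ∧ x2) ∨ x2 = min(1, a+b) on (0.08, 0.21) = 0.29
  → value = 0.2900
|0.3543 − 0.2900| = 0.064

0.064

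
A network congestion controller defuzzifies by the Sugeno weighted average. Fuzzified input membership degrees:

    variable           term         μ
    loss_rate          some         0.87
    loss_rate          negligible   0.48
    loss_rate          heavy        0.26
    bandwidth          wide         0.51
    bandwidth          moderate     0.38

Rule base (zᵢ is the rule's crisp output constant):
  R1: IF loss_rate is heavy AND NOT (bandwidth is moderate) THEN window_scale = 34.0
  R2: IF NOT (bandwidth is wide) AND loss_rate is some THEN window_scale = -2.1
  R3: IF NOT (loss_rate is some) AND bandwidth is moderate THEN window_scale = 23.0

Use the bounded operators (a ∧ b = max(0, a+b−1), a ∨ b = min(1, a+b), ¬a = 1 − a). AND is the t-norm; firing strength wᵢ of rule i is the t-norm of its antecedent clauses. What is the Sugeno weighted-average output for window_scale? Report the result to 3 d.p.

-2.100

R1 (z=34.0): heavy=0.26, ¬moderate=1−0.38=0.62; AND[max(0, a+b−1)] → w = 0.00
R2 (z=-2.1): ¬wide=1−0.51=0.49, some=0.87; AND[max(0, a+b−1)] → w = 0.36
R3 (z=23.0): ¬some=1−0.87=0.13, moderate=0.38; AND[max(0, a+b−1)] → w = 0.00
Weighted average = (0.00·34.0 + 0.36·-2.1 + 0.00·23.0) / (0.00 + 0.36 + 0.00)
  = -0.7560 / 0.3600 = -2.100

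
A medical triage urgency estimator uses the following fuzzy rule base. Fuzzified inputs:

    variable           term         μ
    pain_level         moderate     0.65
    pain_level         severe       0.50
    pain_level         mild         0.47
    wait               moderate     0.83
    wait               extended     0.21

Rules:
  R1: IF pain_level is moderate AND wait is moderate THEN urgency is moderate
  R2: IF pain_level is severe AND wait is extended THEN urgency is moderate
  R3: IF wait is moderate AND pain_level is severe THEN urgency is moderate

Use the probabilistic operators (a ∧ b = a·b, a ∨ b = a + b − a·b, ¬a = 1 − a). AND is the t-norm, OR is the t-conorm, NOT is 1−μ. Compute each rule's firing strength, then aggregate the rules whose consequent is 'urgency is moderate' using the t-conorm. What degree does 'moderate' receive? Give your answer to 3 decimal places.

R1: moderate=0.65, moderate=0.83; AND[a·b] → w = 0.5395
R2: severe=0.50, extended=0.21; AND[a·b] → w = 0.1050
R3: moderate=0.83, severe=0.50; AND[a·b] → w = 0.4150
Rules with consequent 'moderate': {R1, R2, R3} → strengths 0.5395, 0.1050, 0.4150
Aggregate via t-conorm [a + b − a·b]: 0.7589

0.759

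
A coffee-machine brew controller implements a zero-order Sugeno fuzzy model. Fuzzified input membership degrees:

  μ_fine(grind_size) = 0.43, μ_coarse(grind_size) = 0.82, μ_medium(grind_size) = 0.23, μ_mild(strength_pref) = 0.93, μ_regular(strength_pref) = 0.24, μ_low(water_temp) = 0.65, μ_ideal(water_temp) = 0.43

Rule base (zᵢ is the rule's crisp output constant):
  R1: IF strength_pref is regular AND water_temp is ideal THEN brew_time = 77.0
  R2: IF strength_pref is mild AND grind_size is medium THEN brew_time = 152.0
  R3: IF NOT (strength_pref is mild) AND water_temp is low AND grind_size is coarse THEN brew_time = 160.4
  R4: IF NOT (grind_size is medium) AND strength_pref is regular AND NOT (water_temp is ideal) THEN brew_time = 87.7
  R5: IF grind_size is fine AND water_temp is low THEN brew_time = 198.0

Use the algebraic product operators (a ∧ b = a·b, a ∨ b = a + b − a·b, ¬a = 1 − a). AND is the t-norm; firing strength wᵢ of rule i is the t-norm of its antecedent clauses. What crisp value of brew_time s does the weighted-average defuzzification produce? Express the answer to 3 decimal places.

R1 (z=77.0): regular=0.24, ideal=0.43; AND[a·b] → w = 0.1032
R2 (z=152.0): mild=0.93, medium=0.23; AND[a·b] → w = 0.2139
R3 (z=160.4): ¬mild=1−0.93=0.07, low=0.65, coarse=0.82; AND[a·b] → w = 0.0373
R4 (z=87.7): ¬medium=1−0.23=0.77, regular=0.24, ¬ideal=1−0.43=0.57; AND[a·b] → w = 0.1053
R5 (z=198.0): fine=0.43, low=0.65; AND[a·b] → w = 0.2795
Weighted average = (0.1032·77.0 + 0.2139·152.0 + 0.0373·160.4 + 0.1053·87.7 + 0.2795·198.0) / (0.1032 + 0.2139 + 0.0373 + 0.1053 + 0.2795)
  = 111.0227 / 0.7392 = 150.184

150.184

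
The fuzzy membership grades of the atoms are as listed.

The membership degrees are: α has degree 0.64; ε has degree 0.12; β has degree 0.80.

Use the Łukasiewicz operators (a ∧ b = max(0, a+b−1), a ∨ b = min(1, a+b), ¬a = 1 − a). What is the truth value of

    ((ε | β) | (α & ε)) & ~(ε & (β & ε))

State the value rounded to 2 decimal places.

0.92

ε | β = min(1, a+b) on (0.12, 0.80) = 0.92
α & ε = max(0, a+b−1) on (0.64, 0.12) = 0.00
(ε | β) | (α & ε) = min(1, a+b) on (0.92, 0.00) = 0.92
β & ε = max(0, a+b−1) on (0.80, 0.12) = 0.00
ε & (β & ε) = max(0, a+b−1) on (0.12, 0.00) = 0.00
~(ε & (β & ε)) = 1 − 0.00 = 1.00
((ε | β) | (α & ε)) & ~(ε & (β & ε)) = max(0, a+b−1) on (0.92, 1.00) = 0.92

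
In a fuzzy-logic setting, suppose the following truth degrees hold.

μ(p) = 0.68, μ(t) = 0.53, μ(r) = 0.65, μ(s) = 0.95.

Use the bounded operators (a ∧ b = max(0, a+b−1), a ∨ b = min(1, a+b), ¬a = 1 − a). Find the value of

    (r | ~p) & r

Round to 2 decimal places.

~p = 1 − 0.68 = 0.32
r | ~p = min(1, a+b) on (0.65, 0.32) = 0.97
(r | ~p) & r = max(0, a+b−1) on (0.97, 0.65) = 0.62

0.62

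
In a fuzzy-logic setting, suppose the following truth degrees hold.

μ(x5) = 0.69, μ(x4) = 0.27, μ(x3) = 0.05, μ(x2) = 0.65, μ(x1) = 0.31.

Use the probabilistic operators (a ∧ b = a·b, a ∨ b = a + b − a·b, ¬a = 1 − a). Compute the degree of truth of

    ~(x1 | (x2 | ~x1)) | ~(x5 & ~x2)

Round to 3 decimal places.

~x1 = 1 − 0.3100 = 0.6900
x2 | ~x1 = a + b − a·b on (0.6500, 0.6900) = 0.8915
x1 | (x2 | ~x1) = a + b − a·b on (0.3100, 0.8915) = 0.9251
~(x1 | (x2 | ~x1)) = 1 − 0.9251 = 0.0749
~x2 = 1 − 0.6500 = 0.3500
x5 & ~x2 = a·b on (0.6900, 0.3500) = 0.2415
~(x5 & ~x2) = 1 − 0.2415 = 0.7585
~(x1 | (x2 | ~x1)) | ~(x5 & ~x2) = a + b − a·b on (0.0749, 0.7585) = 0.7766

0.777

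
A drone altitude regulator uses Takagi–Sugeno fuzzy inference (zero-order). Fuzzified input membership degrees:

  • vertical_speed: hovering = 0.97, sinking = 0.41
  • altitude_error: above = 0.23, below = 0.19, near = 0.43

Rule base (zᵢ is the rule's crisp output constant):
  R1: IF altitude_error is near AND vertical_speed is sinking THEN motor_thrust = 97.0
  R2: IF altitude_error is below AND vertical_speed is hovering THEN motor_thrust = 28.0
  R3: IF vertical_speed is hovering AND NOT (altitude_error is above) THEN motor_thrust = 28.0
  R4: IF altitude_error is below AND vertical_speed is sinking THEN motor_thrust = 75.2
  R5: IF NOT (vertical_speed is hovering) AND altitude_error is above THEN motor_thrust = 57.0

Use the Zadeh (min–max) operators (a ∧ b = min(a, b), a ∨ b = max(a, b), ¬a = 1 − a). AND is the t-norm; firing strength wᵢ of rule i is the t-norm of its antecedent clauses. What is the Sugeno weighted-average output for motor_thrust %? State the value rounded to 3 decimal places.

51.980

R1 (z=97.0): near=0.43, sinking=0.41; AND[min(a, b)] → w = 0.41
R2 (z=28.0): below=0.19, hovering=0.97; AND[min(a, b)] → w = 0.19
R3 (z=28.0): hovering=0.97, ¬above=1−0.23=0.77; AND[min(a, b)] → w = 0.77
R4 (z=75.2): below=0.19, sinking=0.41; AND[min(a, b)] → w = 0.19
R5 (z=57.0): ¬hovering=1−0.97=0.03, above=0.23; AND[min(a, b)] → w = 0.03
Weighted average = (0.41·97.0 + 0.19·28.0 + 0.77·28.0 + 0.19·75.2 + 0.03·57.0) / (0.41 + 0.19 + 0.77 + 0.19 + 0.03)
  = 82.6480 / 1.5900 = 51.980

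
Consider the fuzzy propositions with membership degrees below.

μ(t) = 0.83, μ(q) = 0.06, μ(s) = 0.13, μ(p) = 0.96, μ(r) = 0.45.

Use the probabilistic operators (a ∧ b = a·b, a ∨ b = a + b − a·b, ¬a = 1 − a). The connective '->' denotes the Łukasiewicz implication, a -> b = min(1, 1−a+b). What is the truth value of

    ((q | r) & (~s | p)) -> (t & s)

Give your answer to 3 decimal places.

q | r = a + b − a·b on (0.0600, 0.4500) = 0.4830
~s = 1 − 0.1300 = 0.8700
~s | p = a + b − a·b on (0.8700, 0.9600) = 0.9948
(q | r) & (~s | p) = a·b on (0.4830, 0.9948) = 0.4805
t & s = a·b on (0.8300, 0.1300) = 0.1079
((q | r) & (~s | p)) -> (t & s)  [Łukasiewicz: min(1, 1−a+b)] with a=0.4805, b=0.1079 → 0.6274

0.627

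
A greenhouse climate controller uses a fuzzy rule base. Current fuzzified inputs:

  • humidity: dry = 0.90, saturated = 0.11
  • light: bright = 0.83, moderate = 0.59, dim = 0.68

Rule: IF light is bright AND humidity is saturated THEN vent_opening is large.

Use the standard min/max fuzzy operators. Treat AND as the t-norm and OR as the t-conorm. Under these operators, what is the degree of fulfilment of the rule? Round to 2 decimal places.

firing strength: bright=0.83, saturated=0.11; AND[min(a, b)] → w = 0.11

0.11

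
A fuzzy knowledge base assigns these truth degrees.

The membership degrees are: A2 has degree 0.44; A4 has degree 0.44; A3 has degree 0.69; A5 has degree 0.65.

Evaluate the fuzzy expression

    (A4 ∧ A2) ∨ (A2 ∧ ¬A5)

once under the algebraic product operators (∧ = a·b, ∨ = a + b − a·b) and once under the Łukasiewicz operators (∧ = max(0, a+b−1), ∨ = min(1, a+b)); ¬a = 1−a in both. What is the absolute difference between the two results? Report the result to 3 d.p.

Under algebraic product:
  A4 ∧ A2 = a·b on (0.4400, 0.4400) = 0.1936
  ¬A5 = 1 − 0.6500 = 0.3500
  A2 ∧ ¬A5 = a·b on (0.4400, 0.3500) = 0.1540
  (A4 ∧ A2) ∨ (A2 ∧ ¬A5) = a + b − a·b on (0.1936, 0.1540) = 0.3178
  → value = 0.3178
Under Łukasiewicz:
  A4 ∧ A2 = max(0, a+b−1) on (0.44, 0.44) = 0.00
  ¬A5 = 1 − 0.65 = 0.35
  A2 ∧ ¬A5 = max(0, a+b−1) on (0.44, 0.35) = 0.00
  (A4 ∧ A2) ∨ (A2 ∧ ¬A5) = min(1, a+b) on (0.00, 0.00) = 0.00
  → value = 0.0000
|0.3178 − 0.0000| = 0.318

0.318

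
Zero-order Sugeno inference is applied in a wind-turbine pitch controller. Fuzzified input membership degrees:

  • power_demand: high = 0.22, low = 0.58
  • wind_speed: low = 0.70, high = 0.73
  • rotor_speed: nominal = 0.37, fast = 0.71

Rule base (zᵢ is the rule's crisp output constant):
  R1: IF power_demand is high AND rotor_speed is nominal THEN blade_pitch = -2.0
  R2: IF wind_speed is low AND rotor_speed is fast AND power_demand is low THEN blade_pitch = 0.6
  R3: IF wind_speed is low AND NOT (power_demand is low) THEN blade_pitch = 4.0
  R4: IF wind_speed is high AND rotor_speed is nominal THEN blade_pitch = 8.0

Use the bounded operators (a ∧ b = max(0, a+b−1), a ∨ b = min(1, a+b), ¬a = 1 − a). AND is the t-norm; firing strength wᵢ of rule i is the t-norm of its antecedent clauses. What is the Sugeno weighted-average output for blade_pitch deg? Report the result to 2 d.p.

R1 (z=-2.0): high=0.22, nominal=0.37; AND[max(0, a+b−1)] → w = 0.00
R2 (z=0.6): low=0.70, fast=0.71, low=0.58; AND[max(0, a+b−1)] → w = 0.00
R3 (z=4.0): low=0.70, ¬low=1−0.58=0.42; AND[max(0, a+b−1)] → w = 0.12
R4 (z=8.0): high=0.73, nominal=0.37; AND[max(0, a+b−1)] → w = 0.10
Weighted average = (0.00·-2.0 + 0.00·0.6 + 0.12·4.0 + 0.10·8.0) / (0.00 + 0.00 + 0.12 + 0.10)
  = 1.2800 / 0.2200 = 5.82

5.82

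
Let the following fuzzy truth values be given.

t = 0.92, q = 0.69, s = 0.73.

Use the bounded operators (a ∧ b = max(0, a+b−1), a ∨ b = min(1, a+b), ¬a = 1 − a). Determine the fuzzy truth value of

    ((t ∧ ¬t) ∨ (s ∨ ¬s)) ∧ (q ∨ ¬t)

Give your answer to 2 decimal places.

0.77

¬t = 1 − 0.92 = 0.08
t ∧ ¬t = max(0, a+b−1) on (0.92, 0.08) = 0.00
¬s = 1 − 0.73 = 0.27
s ∨ ¬s = min(1, a+b) on (0.73, 0.27) = 1.00
(t ∧ ¬t) ∨ (s ∨ ¬s) = min(1, a+b) on (0.00, 1.00) = 1.00
¬t = 1 − 0.92 = 0.08
q ∨ ¬t = min(1, a+b) on (0.69, 0.08) = 0.77
((t ∧ ¬t) ∨ (s ∨ ¬s)) ∧ (q ∨ ¬t) = max(0, a+b−1) on (1.00, 0.77) = 0.77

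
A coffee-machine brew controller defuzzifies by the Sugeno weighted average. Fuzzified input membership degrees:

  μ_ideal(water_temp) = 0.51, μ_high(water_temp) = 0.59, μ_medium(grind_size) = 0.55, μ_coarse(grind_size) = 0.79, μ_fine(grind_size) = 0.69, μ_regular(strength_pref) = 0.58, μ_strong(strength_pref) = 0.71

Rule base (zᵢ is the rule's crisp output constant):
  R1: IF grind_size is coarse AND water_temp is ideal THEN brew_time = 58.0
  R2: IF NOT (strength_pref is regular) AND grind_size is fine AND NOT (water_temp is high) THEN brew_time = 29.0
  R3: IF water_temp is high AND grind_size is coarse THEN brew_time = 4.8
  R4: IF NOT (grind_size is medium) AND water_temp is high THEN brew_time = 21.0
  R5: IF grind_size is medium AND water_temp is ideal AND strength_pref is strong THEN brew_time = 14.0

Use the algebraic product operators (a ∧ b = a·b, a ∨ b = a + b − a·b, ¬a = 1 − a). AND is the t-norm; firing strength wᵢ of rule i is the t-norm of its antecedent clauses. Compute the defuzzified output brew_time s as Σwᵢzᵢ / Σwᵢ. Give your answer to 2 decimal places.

R1 (z=58.0): coarse=0.79, ideal=0.51; AND[a·b] → w = 0.4029
R2 (z=29.0): ¬regular=1−0.58=0.42, fine=0.69, ¬high=1−0.59=0.41; AND[a·b] → w = 0.1188
R3 (z=4.8): high=0.59, coarse=0.79; AND[a·b] → w = 0.4661
R4 (z=21.0): ¬medium=1−0.55=0.45, high=0.59; AND[a·b] → w = 0.2655
R5 (z=14.0): medium=0.55, ideal=0.51, strong=0.71; AND[a·b] → w = 0.1992
Weighted average = (0.4029·58.0 + 0.1188·29.0 + 0.4661·4.8 + 0.2655·21.0 + 0.1992·14.0) / (0.4029 + 0.1188 + 0.4661 + 0.2655 + 0.1992)
  = 37.4149 / 1.4525 = 25.76

25.76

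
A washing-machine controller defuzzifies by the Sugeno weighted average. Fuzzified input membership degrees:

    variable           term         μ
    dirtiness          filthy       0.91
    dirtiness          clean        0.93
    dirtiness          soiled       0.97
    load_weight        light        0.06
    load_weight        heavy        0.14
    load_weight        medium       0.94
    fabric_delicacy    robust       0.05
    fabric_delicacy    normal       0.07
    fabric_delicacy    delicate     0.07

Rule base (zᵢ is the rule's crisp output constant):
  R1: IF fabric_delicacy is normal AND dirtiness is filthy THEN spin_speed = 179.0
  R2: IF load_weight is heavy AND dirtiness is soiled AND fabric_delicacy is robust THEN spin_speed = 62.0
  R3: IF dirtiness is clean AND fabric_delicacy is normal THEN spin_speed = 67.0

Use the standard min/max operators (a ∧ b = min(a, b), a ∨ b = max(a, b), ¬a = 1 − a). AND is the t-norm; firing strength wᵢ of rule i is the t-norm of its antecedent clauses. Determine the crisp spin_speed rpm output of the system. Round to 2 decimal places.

106.95

R1 (z=179.0): normal=0.07, filthy=0.91; AND[min(a, b)] → w = 0.07
R2 (z=62.0): heavy=0.14, soiled=0.97, robust=0.05; AND[min(a, b)] → w = 0.05
R3 (z=67.0): clean=0.93, normal=0.07; AND[min(a, b)] → w = 0.07
Weighted average = (0.07·179.0 + 0.05·62.0 + 0.07·67.0) / (0.07 + 0.05 + 0.07)
  = 20.3200 / 0.1900 = 106.95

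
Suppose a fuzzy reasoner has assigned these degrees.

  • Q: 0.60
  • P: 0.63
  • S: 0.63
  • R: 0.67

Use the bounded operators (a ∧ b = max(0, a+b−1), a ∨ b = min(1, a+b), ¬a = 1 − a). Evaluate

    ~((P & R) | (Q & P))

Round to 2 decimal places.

P & R = max(0, a+b−1) on (0.63, 0.67) = 0.30
Q & P = max(0, a+b−1) on (0.60, 0.63) = 0.23
(P & R) | (Q & P) = min(1, a+b) on (0.30, 0.23) = 0.53
~((P & R) | (Q & P)) = 1 − 0.53 = 0.47

0.47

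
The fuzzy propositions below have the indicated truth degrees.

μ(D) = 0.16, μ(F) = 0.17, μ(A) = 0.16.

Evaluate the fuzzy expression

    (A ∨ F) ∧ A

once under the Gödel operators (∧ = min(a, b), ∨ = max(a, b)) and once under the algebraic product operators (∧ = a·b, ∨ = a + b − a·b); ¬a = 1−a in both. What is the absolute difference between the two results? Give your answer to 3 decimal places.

Under Gödel:
  A ∨ F = max(a, b) on (0.16, 0.17) = 0.17
  (A ∨ F) ∧ A = min(a, b) on (0.17, 0.16) = 0.16
  → value = 0.1600
Under algebraic product:
  A ∨ F = a + b − a·b on (0.1600, 0.1700) = 0.3028
  (A ∨ F) ∧ A = a·b on (0.3028, 0.1600) = 0.0484
  → value = 0.0484
|0.1600 − 0.0484| = 0.112

0.112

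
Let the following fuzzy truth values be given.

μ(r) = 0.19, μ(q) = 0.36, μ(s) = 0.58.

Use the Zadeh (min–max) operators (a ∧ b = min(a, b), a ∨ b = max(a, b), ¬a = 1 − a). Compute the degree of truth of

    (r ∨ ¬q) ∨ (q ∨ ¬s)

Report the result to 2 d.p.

0.64

¬q = 1 − 0.36 = 0.64
r ∨ ¬q = max(a, b) on (0.19, 0.64) = 0.64
¬s = 1 − 0.58 = 0.42
q ∨ ¬s = max(a, b) on (0.36, 0.42) = 0.42
(r ∨ ¬q) ∨ (q ∨ ¬s) = max(a, b) on (0.64, 0.42) = 0.64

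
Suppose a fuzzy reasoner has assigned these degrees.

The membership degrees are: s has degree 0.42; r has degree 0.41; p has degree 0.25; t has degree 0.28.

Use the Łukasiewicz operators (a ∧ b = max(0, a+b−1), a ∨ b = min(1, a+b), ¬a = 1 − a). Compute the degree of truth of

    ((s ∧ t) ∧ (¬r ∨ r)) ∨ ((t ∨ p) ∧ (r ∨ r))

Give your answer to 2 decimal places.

0.35

s ∧ t = max(0, a+b−1) on (0.42, 0.28) = 0.00
¬r = 1 − 0.41 = 0.59
¬r ∨ r = min(1, a+b) on (0.59, 0.41) = 1.00
(s ∧ t) ∧ (¬r ∨ r) = max(0, a+b−1) on (0.00, 1.00) = 0.00
t ∨ p = min(1, a+b) on (0.28, 0.25) = 0.53
r ∨ r = min(1, a+b) on (0.41, 0.41) = 0.82
(t ∨ p) ∧ (r ∨ r) = max(0, a+b−1) on (0.53, 0.82) = 0.35
((s ∧ t) ∧ (¬r ∨ r)) ∨ ((t ∨ p) ∧ (r ∨ r)) = min(1, a+b) on (0.00, 0.35) = 0.35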